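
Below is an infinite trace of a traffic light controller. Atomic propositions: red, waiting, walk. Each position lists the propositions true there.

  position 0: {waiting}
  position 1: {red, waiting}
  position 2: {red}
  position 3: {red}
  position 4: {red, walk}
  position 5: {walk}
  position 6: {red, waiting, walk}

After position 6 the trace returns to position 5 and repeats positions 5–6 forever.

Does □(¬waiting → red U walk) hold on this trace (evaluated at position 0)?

Holds

¬waiting → red U walk holds at every position 0..6, and those are all positions ever visited, so □(¬waiting → red U walk) holds.
Positions where ¬waiting holds: 2, 3, 4, 5.
Check red U walk at each: 2→ok, 3→ok, 4→ok, 5→ok.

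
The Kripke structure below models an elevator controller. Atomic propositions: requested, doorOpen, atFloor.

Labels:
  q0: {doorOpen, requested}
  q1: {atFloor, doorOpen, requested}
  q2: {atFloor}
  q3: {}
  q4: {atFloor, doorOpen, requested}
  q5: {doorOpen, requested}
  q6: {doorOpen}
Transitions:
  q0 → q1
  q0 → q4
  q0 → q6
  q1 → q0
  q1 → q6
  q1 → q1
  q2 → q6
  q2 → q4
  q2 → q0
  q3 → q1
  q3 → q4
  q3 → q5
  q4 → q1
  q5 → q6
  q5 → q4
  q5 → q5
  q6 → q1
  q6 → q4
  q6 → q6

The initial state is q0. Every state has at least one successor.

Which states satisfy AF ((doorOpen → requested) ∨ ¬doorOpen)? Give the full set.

States satisfying (doorOpen → requested) ∨ ¬doorOpen: {q0, q1, q2, q3, q4, q5}.
States satisfying AF ((doorOpen → requested) ∨ ¬doorOpen): {q0, q1, q2, q3, q4, q5}.

{q0, q1, q2, q3, q4, q5}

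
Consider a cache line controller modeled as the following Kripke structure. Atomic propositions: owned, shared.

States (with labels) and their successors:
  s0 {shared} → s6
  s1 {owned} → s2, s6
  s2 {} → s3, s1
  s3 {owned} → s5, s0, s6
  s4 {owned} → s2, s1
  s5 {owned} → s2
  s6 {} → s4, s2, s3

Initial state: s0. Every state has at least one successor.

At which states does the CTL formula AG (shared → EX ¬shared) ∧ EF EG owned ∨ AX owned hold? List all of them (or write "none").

{s2}

States satisfying shared → EX ¬shared: {s0, s1, s2, s3, s4, s5, s6}.
States satisfying AG (shared → EX ¬shared): {s0, s1, s2, s3, s4, s5, s6}.
States satisfying EG owned: ∅.
States satisfying EF EG owned: ∅.
States satisfying AG (shared → EX ¬shared) ∧ EF EG owned: ∅.
States satisfying owned: {s1, s3, s4, s5}.
States satisfying AX owned: {s2}.
States satisfying AG (shared → EX ¬shared) ∧ EF EG owned ∨ AX owned: {s2}.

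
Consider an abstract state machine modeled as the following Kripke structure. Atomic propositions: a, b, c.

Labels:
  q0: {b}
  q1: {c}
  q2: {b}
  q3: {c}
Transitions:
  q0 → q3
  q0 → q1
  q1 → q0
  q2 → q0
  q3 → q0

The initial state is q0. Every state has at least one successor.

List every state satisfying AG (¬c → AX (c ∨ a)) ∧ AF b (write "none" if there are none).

{q0, q1, q3}

States satisfying ¬c → AX (c ∨ a): {q0, q1, q3}.
States satisfying AG (¬c → AX (c ∨ a)): {q0, q1, q3}.
States satisfying b: {q0, q2}.
States satisfying AF b: {q0, q1, q2, q3}.
States satisfying AG (¬c → AX (c ∨ a)) ∧ AF b: {q0, q1, q3}.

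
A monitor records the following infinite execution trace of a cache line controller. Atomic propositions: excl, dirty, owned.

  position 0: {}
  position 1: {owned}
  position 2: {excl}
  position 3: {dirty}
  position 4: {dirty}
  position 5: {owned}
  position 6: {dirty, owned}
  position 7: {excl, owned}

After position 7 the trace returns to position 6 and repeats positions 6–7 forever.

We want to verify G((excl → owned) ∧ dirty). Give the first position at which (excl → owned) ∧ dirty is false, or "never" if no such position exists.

At position 0 the labels are {}, so (excl → owned) ∧ dirty is false there. This is the first violation.

0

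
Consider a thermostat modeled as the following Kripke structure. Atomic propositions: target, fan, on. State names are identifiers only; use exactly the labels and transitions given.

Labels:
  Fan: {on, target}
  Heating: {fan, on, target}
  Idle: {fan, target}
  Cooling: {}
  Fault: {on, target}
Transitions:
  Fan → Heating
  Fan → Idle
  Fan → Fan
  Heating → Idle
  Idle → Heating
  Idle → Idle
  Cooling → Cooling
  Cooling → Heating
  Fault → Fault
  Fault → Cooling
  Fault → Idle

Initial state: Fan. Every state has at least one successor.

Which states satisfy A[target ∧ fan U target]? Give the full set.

States satisfying target ∧ fan: {Heating, Idle}.
States satisfying target: {Fan, Heating, Idle, Fault}.
States satisfying A[target ∧ fan U target]: {Fan, Heating, Idle, Fault}.

{Fan, Heating, Idle, Fault}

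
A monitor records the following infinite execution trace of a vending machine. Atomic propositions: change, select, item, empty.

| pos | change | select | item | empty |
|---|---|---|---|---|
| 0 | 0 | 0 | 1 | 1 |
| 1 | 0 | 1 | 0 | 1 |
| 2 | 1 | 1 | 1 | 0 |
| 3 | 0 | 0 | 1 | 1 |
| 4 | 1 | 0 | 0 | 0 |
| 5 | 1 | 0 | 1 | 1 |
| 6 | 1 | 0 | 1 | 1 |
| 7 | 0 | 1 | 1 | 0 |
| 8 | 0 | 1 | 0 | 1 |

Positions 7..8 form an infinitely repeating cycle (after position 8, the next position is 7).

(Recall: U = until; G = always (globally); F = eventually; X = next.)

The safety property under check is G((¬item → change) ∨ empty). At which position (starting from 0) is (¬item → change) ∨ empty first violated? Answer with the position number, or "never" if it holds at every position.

never

(¬item → change) ∨ empty holds at every position 0..8, and those are all the positions the trace ever visits, so the invariant G((¬item → change) ∨ empty) is never violated.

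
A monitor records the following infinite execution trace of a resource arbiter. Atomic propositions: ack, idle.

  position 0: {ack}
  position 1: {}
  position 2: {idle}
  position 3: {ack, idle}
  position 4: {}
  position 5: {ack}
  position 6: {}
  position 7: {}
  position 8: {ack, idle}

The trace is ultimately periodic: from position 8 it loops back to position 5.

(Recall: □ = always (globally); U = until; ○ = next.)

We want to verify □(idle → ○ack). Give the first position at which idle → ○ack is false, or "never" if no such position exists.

3

Check idle → ○ack at each position in order: 0 ✓, 1 ✓, 2 ✓.
At position 3 the labels are {ack, idle} and the next position 4 has {}, so idle → ○ack is false there. This is the first violation.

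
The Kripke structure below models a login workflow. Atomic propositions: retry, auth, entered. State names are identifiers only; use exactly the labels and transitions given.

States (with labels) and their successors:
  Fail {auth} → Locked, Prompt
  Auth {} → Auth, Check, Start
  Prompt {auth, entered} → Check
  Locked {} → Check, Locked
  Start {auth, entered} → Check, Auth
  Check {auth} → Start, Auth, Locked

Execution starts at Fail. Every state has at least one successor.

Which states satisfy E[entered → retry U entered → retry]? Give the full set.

States satisfying entered → retry: {Fail, Auth, Locked, Check}.
States satisfying E[entered → retry U entered → retry]: {Fail, Auth, Locked, Check}.

{Fail, Auth, Locked, Check}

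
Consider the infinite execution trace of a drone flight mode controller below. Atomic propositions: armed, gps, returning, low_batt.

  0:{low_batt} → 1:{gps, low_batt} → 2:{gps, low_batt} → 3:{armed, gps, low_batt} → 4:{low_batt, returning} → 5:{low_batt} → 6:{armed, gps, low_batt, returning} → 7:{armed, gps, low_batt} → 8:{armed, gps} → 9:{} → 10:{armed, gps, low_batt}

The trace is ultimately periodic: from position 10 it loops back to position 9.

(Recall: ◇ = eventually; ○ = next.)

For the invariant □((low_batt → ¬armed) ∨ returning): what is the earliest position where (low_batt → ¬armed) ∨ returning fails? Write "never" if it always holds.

3

Check (low_batt → ¬armed) ∨ returning at each position in order: 0 ✓, 1 ✓, 2 ✓.
At position 3 the labels are {armed, gps, low_batt}, so (low_batt → ¬armed) ∨ returning is false there. This is the first violation.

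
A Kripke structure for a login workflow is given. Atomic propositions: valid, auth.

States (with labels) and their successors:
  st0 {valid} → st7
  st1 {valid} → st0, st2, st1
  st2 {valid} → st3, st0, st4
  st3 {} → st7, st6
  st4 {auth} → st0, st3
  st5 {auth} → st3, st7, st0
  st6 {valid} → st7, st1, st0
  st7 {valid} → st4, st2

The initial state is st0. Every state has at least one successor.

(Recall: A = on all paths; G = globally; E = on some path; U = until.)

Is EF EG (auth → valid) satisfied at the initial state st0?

States satisfying EG (auth → valid): {st0, st1, st2, st3, st6, st7}.
States satisfying EF EG (auth → valid): {st0, st1, st2, st3, st4, st5, st6, st7}.
Some path from st0 reaches a state where EG (auth → valid) holds.
st0 ∈ Sat(EF EG (auth → valid)).

Holds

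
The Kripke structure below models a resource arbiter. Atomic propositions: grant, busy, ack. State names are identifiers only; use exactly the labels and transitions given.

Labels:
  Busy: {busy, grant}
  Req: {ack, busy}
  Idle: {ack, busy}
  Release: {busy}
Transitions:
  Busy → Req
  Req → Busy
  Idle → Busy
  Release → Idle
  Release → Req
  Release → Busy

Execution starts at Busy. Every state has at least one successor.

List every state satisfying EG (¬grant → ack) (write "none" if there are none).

States satisfying ¬grant → ack: {Busy, Req, Idle}.
States satisfying EG (¬grant → ack): {Busy, Req, Idle}.

{Busy, Req, Idle}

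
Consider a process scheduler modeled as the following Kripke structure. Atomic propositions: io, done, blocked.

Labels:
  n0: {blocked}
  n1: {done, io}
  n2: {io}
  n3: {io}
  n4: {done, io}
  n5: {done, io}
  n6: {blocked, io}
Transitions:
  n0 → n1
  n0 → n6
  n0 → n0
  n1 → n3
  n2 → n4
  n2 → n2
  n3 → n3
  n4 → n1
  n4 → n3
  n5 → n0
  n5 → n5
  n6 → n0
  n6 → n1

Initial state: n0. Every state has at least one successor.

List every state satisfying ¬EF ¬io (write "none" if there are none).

{n1, n2, n3, n4}

States satisfying ¬io: {n0}.
States satisfying EF ¬io: {n0, n5, n6}.
States satisfying ¬EF ¬io: {n1, n2, n3, n4}.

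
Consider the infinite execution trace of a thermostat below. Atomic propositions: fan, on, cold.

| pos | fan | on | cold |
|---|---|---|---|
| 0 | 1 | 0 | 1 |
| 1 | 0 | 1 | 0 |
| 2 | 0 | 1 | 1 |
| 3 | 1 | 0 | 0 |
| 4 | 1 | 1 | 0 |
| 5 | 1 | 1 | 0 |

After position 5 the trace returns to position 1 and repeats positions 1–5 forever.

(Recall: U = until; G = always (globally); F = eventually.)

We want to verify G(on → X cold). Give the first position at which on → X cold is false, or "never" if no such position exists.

2

Check on → X cold at each position in order: 0 ✓, 1 ✓.
At position 2 the labels are {cold, on} and the next position 3 has {fan}, so on → X cold is false there. This is the first violation.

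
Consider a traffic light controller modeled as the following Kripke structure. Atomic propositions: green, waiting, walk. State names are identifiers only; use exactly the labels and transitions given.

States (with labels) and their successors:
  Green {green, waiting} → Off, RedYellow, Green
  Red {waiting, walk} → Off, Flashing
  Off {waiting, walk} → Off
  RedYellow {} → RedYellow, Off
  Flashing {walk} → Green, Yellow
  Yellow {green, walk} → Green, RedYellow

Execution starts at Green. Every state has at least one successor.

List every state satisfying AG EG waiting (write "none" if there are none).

States satisfying EG waiting: {Green, Red, Off}.
States satisfying AG EG waiting: {Off}.

{Off}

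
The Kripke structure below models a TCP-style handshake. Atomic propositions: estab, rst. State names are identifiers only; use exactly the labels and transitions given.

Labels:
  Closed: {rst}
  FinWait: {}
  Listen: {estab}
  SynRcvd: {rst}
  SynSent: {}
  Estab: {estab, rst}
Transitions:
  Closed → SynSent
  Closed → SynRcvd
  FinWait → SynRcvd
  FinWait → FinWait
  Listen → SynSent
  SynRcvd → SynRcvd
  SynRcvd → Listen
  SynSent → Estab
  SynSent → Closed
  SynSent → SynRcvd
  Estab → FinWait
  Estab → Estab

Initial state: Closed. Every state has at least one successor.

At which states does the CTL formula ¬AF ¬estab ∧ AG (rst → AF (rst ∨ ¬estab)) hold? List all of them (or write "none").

{Estab}

States satisfying ¬estab: {Closed, FinWait, SynRcvd, SynSent}.
States satisfying AF ¬estab: {Closed, FinWait, Listen, SynRcvd, SynSent}.
States satisfying ¬AF ¬estab: {Estab}.
States satisfying rst → AF (rst ∨ ¬estab): {Closed, FinWait, Listen, SynRcvd, SynSent, Estab}.
States satisfying AG (rst → AF (rst ∨ ¬estab)): {Closed, FinWait, Listen, SynRcvd, SynSent, Estab}.
States satisfying ¬AF ¬estab ∧ AG (rst → AF (rst ∨ ¬estab)): {Estab}.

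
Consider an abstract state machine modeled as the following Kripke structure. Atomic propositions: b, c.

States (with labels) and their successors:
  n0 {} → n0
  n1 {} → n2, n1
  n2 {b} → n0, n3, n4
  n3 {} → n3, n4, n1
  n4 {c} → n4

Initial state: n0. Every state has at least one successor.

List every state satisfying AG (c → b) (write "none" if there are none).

{n0}

States satisfying c → b: {n0, n1, n2, n3}.
States satisfying AG (c → b): {n0}.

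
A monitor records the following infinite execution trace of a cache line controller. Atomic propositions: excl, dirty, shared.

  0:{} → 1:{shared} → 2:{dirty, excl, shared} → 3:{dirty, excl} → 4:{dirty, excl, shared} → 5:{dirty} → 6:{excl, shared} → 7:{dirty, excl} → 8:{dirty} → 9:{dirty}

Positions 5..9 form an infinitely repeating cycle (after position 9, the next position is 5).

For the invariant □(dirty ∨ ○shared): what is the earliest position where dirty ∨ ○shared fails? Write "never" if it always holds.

6

Check dirty ∨ ○shared at each position in order: 0 ✓, 1 ✓, 2 ✓, 3 ✓, 4 ✓, 5 ✓.
At position 6 the labels are {excl, shared} and the next position 7 has {dirty, excl}, so dirty ∨ ○shared is false there. This is the first violation.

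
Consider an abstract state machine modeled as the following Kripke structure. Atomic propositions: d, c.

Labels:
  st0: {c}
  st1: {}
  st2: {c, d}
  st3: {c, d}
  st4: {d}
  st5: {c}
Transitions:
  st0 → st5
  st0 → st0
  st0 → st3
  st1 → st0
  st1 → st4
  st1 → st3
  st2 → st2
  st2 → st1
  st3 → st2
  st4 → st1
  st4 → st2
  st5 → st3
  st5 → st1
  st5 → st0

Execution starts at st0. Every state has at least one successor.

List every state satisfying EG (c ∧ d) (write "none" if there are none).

{st2, st3}

States satisfying c ∧ d: {st2, st3}.
States satisfying EG (c ∧ d): {st2, st3}.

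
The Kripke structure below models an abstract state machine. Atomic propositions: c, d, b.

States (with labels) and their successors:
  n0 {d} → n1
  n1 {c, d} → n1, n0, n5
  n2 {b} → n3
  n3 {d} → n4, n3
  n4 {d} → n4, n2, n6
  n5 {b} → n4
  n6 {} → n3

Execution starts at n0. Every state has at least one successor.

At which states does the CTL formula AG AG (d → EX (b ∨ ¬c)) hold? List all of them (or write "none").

States satisfying AG (d → EX (b ∨ ¬c)): {n2, n3, n4, n5, n6}.
States satisfying AG AG (d → EX (b ∨ ¬c)): {n2, n3, n4, n5, n6}.

{n2, n3, n4, n5, n6}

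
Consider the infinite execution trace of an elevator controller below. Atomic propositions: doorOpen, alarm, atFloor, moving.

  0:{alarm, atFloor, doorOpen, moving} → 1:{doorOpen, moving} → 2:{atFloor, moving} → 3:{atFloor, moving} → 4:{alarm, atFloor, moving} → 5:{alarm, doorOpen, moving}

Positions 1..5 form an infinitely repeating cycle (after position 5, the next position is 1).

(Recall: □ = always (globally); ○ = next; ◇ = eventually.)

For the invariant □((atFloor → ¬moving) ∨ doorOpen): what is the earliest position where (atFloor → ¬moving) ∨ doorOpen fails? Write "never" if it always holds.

Check (atFloor → ¬moving) ∨ doorOpen at each position in order: 0 ✓, 1 ✓.
At position 2 the labels are {atFloor, moving}, so (atFloor → ¬moving) ∨ doorOpen is false there. This is the first violation.

2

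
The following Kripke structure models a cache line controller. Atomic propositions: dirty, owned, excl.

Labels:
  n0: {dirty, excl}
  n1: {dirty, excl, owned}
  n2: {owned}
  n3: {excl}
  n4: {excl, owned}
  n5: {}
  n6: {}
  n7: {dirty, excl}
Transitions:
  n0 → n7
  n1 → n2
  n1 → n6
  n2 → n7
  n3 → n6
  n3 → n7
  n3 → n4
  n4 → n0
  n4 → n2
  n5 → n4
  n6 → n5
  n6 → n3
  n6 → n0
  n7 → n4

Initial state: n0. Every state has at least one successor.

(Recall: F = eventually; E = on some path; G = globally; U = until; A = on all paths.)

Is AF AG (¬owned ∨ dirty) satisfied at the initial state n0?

Does not hold

States satisfying AG (¬owned ∨ dirty): ∅.
States satisfying AF AG (¬owned ∨ dirty): ∅.
There is a path from n0 along which AG (¬owned ∨ dirty) never holds.
n0 ∉ Sat(AF AG (¬owned ∨ dirty)).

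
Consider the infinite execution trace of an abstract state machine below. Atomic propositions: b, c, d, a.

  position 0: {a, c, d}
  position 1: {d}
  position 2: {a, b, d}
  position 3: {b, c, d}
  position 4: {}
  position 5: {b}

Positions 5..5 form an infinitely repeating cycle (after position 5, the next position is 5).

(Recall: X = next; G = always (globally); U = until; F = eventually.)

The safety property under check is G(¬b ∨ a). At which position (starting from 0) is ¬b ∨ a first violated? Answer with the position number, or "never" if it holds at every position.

3

Check ¬b ∨ a at each position in order: 0 ✓, 1 ✓, 2 ✓.
At position 3 the labels are {b, c, d}, so ¬b ∨ a is false there. This is the first violation.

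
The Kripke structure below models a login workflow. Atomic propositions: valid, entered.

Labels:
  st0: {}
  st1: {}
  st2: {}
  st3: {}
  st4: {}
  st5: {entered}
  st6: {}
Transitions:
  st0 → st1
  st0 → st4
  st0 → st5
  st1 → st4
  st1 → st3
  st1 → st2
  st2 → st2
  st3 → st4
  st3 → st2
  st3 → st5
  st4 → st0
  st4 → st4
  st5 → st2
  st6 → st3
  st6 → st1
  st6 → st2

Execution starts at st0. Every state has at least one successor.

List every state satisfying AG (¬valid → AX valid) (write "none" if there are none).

none

States satisfying ¬valid → AX valid: ∅.
States satisfying AG (¬valid → AX valid): ∅.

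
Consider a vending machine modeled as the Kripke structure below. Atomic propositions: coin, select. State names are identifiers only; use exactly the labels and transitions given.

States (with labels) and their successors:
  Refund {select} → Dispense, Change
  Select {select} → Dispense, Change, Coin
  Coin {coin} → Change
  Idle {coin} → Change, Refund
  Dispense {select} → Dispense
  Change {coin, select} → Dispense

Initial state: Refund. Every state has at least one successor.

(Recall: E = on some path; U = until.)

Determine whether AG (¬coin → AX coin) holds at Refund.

States satisfying ¬coin → AX coin: {Coin, Idle, Change}.
States satisfying AG (¬coin → AX coin): ∅.
Dispense is reachable from Refund and violates ¬coin → AX coin, so AG fails at Refund.
Refund ∉ Sat(AG (¬coin → AX coin)).

No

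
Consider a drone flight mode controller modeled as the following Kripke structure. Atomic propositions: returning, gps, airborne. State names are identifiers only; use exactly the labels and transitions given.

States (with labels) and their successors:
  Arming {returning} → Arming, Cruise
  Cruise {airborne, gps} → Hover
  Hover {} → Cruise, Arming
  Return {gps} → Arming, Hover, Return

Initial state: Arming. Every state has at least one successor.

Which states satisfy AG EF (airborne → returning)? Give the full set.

{Arming, Cruise, Hover, Return}

States satisfying EF (airborne → returning): {Arming, Cruise, Hover, Return}.
States satisfying AG EF (airborne → returning): {Arming, Cruise, Hover, Return}.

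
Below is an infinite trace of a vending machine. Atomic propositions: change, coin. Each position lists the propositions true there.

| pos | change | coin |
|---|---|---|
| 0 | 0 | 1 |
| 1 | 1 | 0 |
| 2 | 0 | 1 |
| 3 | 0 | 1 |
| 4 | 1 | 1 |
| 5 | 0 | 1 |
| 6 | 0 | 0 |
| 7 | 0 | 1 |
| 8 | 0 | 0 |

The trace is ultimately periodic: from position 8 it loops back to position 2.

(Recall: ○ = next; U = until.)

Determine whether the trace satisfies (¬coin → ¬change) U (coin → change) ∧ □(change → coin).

Walking from position 0: coin → change first holds at position 1, and ¬coin → ¬change holds at every earlier position along the way, so (¬coin → ¬change) U (coin → change) holds.
change → coin must hold at every position from 0 onward. It fails at position 1, so □(change → coin) is false.
Positions where change holds: 1, 4.
Check coin at each: 1→fails, 4→ok.
At position 0: (¬coin → ¬change) U (coin → change) is true; □(change → coin) is false; so (¬coin → ¬change) U (coin → change) ∧ □(change → coin) is false.

Does not hold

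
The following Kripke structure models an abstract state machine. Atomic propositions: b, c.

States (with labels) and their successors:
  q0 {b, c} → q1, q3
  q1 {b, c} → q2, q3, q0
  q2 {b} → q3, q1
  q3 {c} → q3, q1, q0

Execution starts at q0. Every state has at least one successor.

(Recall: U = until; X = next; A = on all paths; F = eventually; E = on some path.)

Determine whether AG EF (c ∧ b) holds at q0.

States satisfying EF (c ∧ b): {q0, q1, q2, q3}.
States satisfying AG EF (c ∧ b): {q0, q1, q2, q3}.
Every state reachable from q0 satisfies EF (c ∧ b).
q0 ∈ Sat(AG EF (c ∧ b)).

Yes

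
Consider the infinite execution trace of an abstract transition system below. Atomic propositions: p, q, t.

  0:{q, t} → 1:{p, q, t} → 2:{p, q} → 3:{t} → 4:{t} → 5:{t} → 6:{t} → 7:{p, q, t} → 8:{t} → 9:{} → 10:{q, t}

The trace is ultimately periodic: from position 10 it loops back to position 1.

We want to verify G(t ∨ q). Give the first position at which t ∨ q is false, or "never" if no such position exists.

9

Check t ∨ q at each position in order: 0 ✓, 1 ✓, 2 ✓, 3 ✓, 4 ✓, 5 ✓, 6 ✓, 7 ✓, 8 ✓.
At position 9 the labels are {}, so t ∨ q is false there. This is the first violation.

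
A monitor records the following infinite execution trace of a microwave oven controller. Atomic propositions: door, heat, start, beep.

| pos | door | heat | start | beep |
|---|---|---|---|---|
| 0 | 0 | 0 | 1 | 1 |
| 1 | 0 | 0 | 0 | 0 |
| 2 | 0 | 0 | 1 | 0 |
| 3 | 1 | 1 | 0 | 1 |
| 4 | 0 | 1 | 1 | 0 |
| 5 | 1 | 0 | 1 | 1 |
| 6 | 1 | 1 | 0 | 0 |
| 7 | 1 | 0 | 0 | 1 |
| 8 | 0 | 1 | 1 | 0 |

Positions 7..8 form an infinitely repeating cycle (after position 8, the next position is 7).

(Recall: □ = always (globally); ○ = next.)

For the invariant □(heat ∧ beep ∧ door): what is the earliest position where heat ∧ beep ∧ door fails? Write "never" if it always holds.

At position 0 the labels are {beep, start}, so heat ∧ beep ∧ door is false there. This is the first violation.

0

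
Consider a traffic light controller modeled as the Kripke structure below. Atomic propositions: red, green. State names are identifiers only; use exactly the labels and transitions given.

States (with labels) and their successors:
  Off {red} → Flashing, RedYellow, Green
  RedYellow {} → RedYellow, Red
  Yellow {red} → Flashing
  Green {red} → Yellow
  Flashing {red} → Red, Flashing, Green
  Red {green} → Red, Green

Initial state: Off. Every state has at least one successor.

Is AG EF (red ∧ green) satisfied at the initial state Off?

States satisfying EF (red ∧ green): ∅.
States satisfying AG EF (red ∧ green): ∅.
Flashing is reachable from Off and violates EF (red ∧ green), so AG fails at Off.
Off ∉ Sat(AG EF (red ∧ green)).

Does not hold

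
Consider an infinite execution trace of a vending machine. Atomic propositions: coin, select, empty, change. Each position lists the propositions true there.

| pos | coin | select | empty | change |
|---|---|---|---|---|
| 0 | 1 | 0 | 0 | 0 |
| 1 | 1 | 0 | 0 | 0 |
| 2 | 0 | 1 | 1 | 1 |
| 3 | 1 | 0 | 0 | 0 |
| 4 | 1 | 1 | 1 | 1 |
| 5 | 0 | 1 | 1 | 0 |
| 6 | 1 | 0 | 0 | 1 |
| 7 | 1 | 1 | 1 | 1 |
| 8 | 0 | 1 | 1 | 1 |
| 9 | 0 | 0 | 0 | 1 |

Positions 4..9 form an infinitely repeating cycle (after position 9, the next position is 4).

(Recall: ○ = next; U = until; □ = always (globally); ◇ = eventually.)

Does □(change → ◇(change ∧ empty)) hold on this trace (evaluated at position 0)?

Holds

change → ◇(change ∧ empty) holds at every position 0..9, and those are all positions ever visited, so □(change → ◇(change ∧ empty)) holds.
Positions where change holds: 2, 4, 6, 7, 8, 9.
Check ◇(change ∧ empty) at each: 2→ok, 4→ok, 6→ok, 7→ok, 8→ok, 9→ok.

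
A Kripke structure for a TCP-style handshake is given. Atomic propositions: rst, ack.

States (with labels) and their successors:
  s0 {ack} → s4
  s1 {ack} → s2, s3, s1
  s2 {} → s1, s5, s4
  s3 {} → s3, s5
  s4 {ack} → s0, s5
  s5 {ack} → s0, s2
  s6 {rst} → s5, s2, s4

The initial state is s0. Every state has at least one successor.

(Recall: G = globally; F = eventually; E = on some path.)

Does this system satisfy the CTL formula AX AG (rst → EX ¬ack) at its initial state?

Holds

States satisfying AG (rst → EX ¬ack): {s0, s1, s2, s3, s4, s5, s6}.
States satisfying AX AG (rst → EX ¬ack): {s0, s1, s2, s3, s4, s5, s6}.
s0 ∈ Sat(AX AG (rst → EX ¬ack)).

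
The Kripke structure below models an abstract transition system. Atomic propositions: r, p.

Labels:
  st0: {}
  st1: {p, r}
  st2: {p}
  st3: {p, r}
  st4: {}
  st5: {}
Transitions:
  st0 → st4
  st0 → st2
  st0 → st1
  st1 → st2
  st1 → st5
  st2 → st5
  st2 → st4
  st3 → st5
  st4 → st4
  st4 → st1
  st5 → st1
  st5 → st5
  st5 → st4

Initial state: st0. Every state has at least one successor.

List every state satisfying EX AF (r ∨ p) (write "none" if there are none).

States satisfying AF (r ∨ p): {st1, st2, st3}.
States satisfying EX AF (r ∨ p): {st0, st1, st4, st5}.

{st0, st1, st4, st5}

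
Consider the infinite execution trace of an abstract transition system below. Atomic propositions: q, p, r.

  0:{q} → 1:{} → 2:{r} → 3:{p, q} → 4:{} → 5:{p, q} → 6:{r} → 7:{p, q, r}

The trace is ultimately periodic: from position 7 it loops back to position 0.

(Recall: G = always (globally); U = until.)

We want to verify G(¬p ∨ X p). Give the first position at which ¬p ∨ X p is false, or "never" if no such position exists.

3

Check ¬p ∨ X p at each position in order: 0 ✓, 1 ✓, 2 ✓.
At position 3 the labels are {p, q} and the next position 4 has {}, so ¬p ∨ X p is false there. This is the first violation.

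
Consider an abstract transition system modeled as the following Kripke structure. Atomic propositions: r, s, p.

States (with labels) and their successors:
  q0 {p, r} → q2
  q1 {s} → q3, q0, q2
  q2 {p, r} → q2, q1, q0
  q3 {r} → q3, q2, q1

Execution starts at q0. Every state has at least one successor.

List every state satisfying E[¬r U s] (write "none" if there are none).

{q1}

States satisfying ¬r: {q1}.
States satisfying s: {q1}.
States satisfying E[¬r U s]: {q1}.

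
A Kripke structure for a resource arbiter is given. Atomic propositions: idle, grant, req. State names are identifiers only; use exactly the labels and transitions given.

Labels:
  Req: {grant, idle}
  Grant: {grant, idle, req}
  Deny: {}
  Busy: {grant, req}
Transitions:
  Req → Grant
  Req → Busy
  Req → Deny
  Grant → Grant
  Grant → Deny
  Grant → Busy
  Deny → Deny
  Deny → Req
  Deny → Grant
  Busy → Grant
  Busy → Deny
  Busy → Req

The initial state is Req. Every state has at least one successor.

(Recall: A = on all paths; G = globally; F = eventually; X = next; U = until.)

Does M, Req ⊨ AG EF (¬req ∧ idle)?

States satisfying EF (¬req ∧ idle): {Req, Grant, Deny, Busy}.
States satisfying AG EF (¬req ∧ idle): {Req, Grant, Deny, Busy}.
Every state reachable from Req satisfies EF (¬req ∧ idle).
Req ∈ Sat(AG EF (¬req ∧ idle)).

Yes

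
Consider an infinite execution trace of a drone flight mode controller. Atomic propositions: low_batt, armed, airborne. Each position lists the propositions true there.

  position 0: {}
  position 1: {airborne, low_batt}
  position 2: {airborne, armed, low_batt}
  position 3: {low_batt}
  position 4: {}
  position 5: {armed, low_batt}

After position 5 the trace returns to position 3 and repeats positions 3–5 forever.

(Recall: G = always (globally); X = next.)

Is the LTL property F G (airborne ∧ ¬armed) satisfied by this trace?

G (airborne ∧ ¬armed) is false at every position 0..5, so it never becomes true and F G (airborne ∧ ¬armed) fails.

No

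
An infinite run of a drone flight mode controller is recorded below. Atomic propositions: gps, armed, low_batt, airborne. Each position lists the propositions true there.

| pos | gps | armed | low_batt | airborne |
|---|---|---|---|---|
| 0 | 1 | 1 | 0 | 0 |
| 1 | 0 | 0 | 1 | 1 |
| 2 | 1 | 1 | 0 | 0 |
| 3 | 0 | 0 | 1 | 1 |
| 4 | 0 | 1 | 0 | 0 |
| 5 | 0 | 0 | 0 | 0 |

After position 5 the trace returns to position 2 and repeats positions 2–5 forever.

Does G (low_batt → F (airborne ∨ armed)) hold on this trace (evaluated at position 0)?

Yes

low_batt → F (airborne ∨ armed) holds at every position 0..5, and those are all positions ever visited, so G (low_batt → F (airborne ∨ armed)) holds.
Positions where low_batt holds: 1, 3.
Check F (airborne ∨ armed) at each: 1→ok, 3→ok.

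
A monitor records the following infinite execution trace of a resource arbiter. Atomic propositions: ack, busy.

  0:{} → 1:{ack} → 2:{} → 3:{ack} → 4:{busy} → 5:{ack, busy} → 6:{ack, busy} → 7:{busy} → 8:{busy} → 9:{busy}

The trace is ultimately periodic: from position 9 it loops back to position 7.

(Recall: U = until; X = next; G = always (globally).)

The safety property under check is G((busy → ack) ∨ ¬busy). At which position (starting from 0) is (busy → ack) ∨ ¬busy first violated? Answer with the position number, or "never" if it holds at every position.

4

Check (busy → ack) ∨ ¬busy at each position in order: 0 ✓, 1 ✓, 2 ✓, 3 ✓.
At position 4 the labels are {busy}, so (busy → ack) ∨ ¬busy is false there. This is the first violation.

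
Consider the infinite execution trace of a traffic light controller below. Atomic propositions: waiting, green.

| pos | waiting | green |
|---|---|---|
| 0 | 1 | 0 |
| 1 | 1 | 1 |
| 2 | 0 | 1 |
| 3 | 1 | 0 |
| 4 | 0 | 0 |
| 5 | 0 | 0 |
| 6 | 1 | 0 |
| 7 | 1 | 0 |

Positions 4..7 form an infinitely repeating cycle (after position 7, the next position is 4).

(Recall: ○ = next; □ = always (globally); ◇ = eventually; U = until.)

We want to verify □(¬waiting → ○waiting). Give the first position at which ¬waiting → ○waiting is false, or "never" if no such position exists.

4

Check ¬waiting → ○waiting at each position in order: 0 ✓, 1 ✓, 2 ✓, 3 ✓.
At position 4 the labels are {} and the next position 5 has {}, so ¬waiting → ○waiting is false there. This is the first violation.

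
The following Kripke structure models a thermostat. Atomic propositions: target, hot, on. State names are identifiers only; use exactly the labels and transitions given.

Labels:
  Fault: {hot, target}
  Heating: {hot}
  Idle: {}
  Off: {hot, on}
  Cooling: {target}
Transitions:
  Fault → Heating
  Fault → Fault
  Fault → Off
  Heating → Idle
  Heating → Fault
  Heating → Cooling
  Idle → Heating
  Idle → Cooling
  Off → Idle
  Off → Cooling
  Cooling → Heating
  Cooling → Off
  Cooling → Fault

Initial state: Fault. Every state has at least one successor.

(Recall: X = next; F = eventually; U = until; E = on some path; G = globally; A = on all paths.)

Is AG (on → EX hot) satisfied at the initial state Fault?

States satisfying on → EX hot: {Fault, Heating, Idle, Cooling}.
States satisfying AG (on → EX hot): ∅.
Off is reachable from Fault and violates on → EX hot, so AG fails at Fault.
Fault ∉ Sat(AG (on → EX hot)).

Does not hold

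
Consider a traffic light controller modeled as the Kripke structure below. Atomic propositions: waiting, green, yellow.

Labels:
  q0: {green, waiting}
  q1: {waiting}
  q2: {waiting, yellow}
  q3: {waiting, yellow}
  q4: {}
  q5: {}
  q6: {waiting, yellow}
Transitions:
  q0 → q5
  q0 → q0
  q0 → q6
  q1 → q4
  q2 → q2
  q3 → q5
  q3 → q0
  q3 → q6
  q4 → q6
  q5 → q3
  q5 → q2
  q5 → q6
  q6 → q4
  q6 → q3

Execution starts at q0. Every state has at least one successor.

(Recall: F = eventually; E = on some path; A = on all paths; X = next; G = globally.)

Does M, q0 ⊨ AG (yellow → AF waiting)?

States satisfying yellow → AF waiting: {q0, q1, q2, q3, q4, q5, q6}.
States satisfying AG (yellow → AF waiting): {q0, q1, q2, q3, q4, q5, q6}.
Every state reachable from q0 satisfies yellow → AF waiting.
q0 ∈ Sat(AG (yellow → AF waiting)).

Yes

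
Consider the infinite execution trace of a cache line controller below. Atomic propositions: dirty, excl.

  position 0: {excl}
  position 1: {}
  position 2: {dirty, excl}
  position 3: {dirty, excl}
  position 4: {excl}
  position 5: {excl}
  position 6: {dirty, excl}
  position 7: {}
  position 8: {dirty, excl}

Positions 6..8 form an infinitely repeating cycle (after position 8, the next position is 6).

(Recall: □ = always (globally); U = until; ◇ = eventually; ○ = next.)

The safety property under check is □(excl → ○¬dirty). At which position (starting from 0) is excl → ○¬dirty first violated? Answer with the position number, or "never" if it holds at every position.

Check excl → ○¬dirty at each position in order: 0 ✓, 1 ✓.
At position 2 the labels are {dirty, excl} and the next position 3 has {dirty, excl}, so excl → ○¬dirty is false there. This is the first violation.

2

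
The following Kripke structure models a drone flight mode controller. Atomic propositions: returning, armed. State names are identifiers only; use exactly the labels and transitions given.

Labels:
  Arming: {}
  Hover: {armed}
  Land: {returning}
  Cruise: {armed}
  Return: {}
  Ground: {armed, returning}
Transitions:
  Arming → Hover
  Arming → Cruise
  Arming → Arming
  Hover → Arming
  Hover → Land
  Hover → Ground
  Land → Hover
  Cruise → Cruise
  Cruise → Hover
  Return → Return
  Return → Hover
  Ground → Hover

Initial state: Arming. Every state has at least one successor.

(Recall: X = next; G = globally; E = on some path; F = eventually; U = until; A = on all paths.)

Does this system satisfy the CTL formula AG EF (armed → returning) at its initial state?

Yes

States satisfying EF (armed → returning): {Arming, Hover, Land, Cruise, Return, Ground}.
States satisfying AG EF (armed → returning): {Arming, Hover, Land, Cruise, Return, Ground}.
Every state reachable from Arming satisfies EF (armed → returning).
Arming ∈ Sat(AG EF (armed → returning)).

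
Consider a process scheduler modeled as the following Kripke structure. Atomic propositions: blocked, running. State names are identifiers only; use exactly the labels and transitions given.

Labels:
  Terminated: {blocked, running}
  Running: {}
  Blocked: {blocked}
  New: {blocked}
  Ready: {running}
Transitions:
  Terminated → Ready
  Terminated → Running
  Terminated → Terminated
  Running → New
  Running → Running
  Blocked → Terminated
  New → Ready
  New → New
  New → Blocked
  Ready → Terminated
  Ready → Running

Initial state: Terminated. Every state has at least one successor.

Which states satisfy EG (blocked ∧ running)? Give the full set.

States satisfying blocked ∧ running: {Terminated}.
States satisfying EG (blocked ∧ running): {Terminated}.

{Terminated}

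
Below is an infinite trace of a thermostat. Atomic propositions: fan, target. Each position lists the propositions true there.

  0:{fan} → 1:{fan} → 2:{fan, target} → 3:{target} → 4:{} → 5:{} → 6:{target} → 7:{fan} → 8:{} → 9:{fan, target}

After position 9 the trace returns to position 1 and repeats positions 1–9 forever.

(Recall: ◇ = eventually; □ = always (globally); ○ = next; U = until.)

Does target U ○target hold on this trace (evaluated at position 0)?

No

Walking from position 0: at position 0, ○target has not yet held and target fails, so target U ○target is false.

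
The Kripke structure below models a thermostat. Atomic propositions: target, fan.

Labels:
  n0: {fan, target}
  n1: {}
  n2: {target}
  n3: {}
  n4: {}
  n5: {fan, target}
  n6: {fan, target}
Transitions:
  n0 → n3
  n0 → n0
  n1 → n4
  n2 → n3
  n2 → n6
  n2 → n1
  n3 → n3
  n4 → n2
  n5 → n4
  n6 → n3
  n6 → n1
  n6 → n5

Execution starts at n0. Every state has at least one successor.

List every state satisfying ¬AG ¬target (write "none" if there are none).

{n0, n1, n2, n4, n5, n6}

States satisfying ¬target: {n1, n3, n4}.
States satisfying AG ¬target: {n3}.
States satisfying ¬AG ¬target: {n0, n1, n2, n4, n5, n6}.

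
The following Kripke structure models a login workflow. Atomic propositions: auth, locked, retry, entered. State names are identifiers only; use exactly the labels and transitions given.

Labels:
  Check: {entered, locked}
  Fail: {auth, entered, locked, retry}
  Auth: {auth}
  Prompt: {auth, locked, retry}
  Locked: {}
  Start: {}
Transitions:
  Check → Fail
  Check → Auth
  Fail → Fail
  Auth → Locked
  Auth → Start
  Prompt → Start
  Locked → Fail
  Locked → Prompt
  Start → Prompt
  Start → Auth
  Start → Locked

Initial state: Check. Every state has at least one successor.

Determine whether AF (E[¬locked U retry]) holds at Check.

Yes

States satisfying E[¬locked U retry]: {Fail, Auth, Prompt, Locked, Start}.
States satisfying AF (E[¬locked U retry]): {Check, Fail, Auth, Prompt, Locked, Start}.
Check ∈ Sat(AF (E[¬locked U retry])).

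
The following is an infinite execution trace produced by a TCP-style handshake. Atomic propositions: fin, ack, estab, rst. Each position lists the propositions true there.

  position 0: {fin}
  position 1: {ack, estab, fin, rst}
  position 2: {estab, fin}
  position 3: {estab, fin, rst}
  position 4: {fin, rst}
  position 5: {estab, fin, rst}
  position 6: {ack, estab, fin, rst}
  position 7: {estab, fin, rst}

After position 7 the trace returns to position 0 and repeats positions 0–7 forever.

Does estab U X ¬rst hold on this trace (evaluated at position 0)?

Violated

Walking from position 0: at position 0, X ¬rst has not yet held and estab fails, so estab U X ¬rst is false.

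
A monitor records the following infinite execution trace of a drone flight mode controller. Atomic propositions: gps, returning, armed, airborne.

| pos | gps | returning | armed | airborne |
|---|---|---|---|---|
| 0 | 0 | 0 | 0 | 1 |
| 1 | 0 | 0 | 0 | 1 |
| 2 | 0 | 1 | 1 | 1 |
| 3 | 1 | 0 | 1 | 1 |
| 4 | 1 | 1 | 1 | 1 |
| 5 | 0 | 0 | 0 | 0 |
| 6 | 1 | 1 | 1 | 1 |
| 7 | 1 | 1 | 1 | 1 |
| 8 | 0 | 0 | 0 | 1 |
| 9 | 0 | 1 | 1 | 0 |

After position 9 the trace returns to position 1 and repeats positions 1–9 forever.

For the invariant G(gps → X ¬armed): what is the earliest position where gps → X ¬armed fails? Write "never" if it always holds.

Check gps → X ¬armed at each position in order: 0 ✓, 1 ✓, 2 ✓.
At position 3 the labels are {airborne, armed, gps} and the next position 4 has {airborne, armed, gps, returning}, so gps → X ¬armed is false there. This is the first violation.

3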